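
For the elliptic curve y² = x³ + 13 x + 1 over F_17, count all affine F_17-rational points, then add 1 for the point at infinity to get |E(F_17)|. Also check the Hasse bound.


Affine points = {(0, 1), (0, 16), (1, 7), (1, 10), (2, 1), (2, 16), (3, 4), (3, 13), (4, 7), (4, 10), (5, 2), (5, 15), (10, 3), (10, 14), (11, 8), (11, 9), (12, 7), (12, 10), (13, 2), (13, 15), (15, 1), (15, 16), (16, 2), (16, 15)}; affine count = 24; |E(F_17)| = 25.

Discriminant check: Δ ∝ 4a³ + 27b² = 4·13³ + 27·1² = 4·2197 + 27·1 ≡ 9 (mod 17). Nonzero ⇒ E is nonsingular.
For each x ∈ F_17, compute rhs = x³ + 13·x + 1 mod 17, then count y ∈ F_17 with y² ≡ rhs.
  x = 0: rhs = 1, matching y values: 1, 16 (2 points).
  x = 1: rhs = 15, matching y values: 7, 10 (2 points).
  x = 2: rhs = 1, matching y values: 1, 16 (2 points).
  x = 3: rhs = 16, matching y values: 4, 13 (2 points).
  x = 4: rhs = 15, matching y values: 7, 10 (2 points).
  x = 5: rhs = 4, matching y values: 2, 15 (2 points).
  x = 6: rhs = 6, matching y values: none (0 points).
  x = 7: rhs = 10, matching y values: none (0 points).
  x = 8: rhs = 5, matching y values: none (0 points).
  x = 9: rhs = 14, matching y values: none (0 points).
  x = 10: rhs = 9, matching y values: 3, 14 (2 points).
  x = 11: rhs = 13, matching y values: 8, 9 (2 points).
  x = 12: rhs = 15, matching y values: 7, 10 (2 points).
  x = 13: rhs = 4, matching y values: 2, 15 (2 points).
  x = 14: rhs = 3, matching y values: none (0 points).
  x = 15: rhs = 1, matching y values: 1, 16 (2 points).
  x = 16: rhs = 4, matching y values: 2, 15 (2 points).
Total affine count: 24.
Full point count |E(F_17)| = 24 + 1 = 25.
Hasse bound: |25 − (17+1)| = |7| = 7 ≤ 2√17 ≈ 8.2462 ✓.


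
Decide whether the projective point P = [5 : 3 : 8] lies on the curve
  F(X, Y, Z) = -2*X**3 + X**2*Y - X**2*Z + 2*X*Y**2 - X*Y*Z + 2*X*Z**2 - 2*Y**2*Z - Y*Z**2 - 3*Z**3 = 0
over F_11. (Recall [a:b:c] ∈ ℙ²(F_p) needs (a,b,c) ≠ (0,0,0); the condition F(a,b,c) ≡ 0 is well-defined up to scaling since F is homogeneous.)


F(5,3,8) ≡ 2 (mod 11); P is NOT on the curve.

Evaluate F(5, 3, 8) term-by-term (mod 11).
  -2*X**3 ↦ -2·125·1·1 = -250
  X**2*Y ↦ 1·25·3·1 = 75
  -X**2*Z ↦ -1·25·1·8 = -200
  2*X*Y**2 ↦ 2·5·9·1 = 90
  -X*Y*Z ↦ -1·5·3·8 = -120
  2*X*Z**2 ↦ 2·5·1·64 = 640
  -2*Y**2*Z ↦ -2·1·9·8 = -144
  -Y*Z**2 ↦ -1·1·3·64 = -192
  -3*Z**3 ↦ -3·1·1·512 = -1536
Sum: F(5, 3, 8) = (-250) + (75) + (-200) + (90) + (-120) + (640) + (-144) + (-192) + (-1536) = -1637.
Reducing mod 11: -1637 ≡ 2 (mod 11).
Since F(a, b, c) ≡ 2 ≠ 0 (mod 11), P does NOT lie on the curve.


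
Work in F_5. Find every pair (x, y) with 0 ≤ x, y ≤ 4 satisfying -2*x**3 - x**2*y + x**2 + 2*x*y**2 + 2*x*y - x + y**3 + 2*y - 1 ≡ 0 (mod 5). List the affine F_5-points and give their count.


Affine F_5-points: {(1, 4), (2, 0)}; count = 2.

For each of the 25 pairs (x, y) ∈ F_5², evaluate f(x, y) mod 5. Record the zeros.
  x = 0: [0↦4, 1↦2, 2↦1, 3↦2, 4↦1]  zeros at y ∈ ∅
  x = 1: [0↦2, 1↦3, 2↦4, 3↦1, 4↦0]  zeros at y ∈ {4}
  x = 2: [0↦0, 1↦2, 2↦3, 3↦4, 4↦1]  zeros at y ∈ {0}
  x = 3: [0↦1, 1↦2, 2↦1, 3↦4, 4↦2]  zeros at y ∈ ∅
  x = 4: [0↦3, 1↦1, 2↦1, 3↦4, 4↦1]  zeros at y ∈ ∅
Collecting zeros: affine points = {(1, 4), (2, 0)}.
Total count |C(F_5)_aff| = 2.


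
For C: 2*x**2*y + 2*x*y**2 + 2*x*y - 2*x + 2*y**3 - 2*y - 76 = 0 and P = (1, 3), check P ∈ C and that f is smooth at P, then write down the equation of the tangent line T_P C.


Tangent line at P: 34*x + 68*y - 238 = 0.

Step 1: f(1, 3) = 0, so P lies on C.
Step 2: partial derivatives
  f_x(x, y) = 4*x*y + 2*y**2 + 2*y - 2, f_y(x, y) = 2*x**2 + 4*x*y + 2*x + 6*y**2 - 2.
  f_x(P) = 34, f_y(P) = 68 (gradient nonzero, so P is smooth).
Step 3: tangent line at P: 34·(x − 1) + 68·(y − 3) = 0.
Expanding: 34*x + 68*y - 238 = 0.


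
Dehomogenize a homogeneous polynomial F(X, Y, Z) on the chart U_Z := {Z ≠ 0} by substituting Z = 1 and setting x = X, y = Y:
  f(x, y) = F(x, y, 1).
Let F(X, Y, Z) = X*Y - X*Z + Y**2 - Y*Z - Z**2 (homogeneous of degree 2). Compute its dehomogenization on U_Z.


f(x, y) = x*y - x + y**2 - y - 1

On U_Z we set Z = 1. Each monomial c·X^i·Y^j·Z^k in F becomes c·x^i·y^j·1^k = c·x^i·y^j.
Substituting Z = 1: F(X, Y, 1) = x*y - x + y**2 - y - 1.
Note: deg(f) ≤ deg(F) = 2; strict inequality happens when F is divisible by Z (lost terms).


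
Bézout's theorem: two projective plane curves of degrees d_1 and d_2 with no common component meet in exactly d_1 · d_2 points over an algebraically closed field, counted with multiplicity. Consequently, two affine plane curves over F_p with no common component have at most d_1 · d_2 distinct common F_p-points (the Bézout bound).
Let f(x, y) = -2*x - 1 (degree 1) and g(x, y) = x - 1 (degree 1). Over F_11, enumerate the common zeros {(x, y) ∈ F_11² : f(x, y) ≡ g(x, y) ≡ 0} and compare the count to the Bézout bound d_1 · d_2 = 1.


Common zeros: ∅; count = 0; Bézout bound = 1.

deg(f) = 1, deg(g) = 1, so Bézout bound = 1.
Scan x ∈ F_11. For each x, list the y ∈ F_11 with f(x, y) ≡ 0 and those with g(x, y) ≡ 0 (mod 11); the common zeros in that column are the intersection.
  x = 0: f ≡ 0 at y ∈ ∅; g ≡ 0 at y ∈ ∅; common: ∅.
  x = 1: f ≡ 0 at y ∈ ∅; g ≡ 0 at y ∈ {0, 1, 2, 3, 4, 5, 6, 7, 8, 9, 10}; common: ∅.
  x = 2: f ≡ 0 at y ∈ ∅; g ≡ 0 at y ∈ ∅; common: ∅.
  x = 3: f ≡ 0 at y ∈ ∅; g ≡ 0 at y ∈ ∅; common: ∅.
  x = 4: f ≡ 0 at y ∈ ∅; g ≡ 0 at y ∈ ∅; common: ∅.
  x = 5: f ≡ 0 at y ∈ {0, 1, 2, 3, 4, 5, 6, 7, 8, 9, 10}; g ≡ 0 at y ∈ ∅; common: ∅.
  x = 6: f ≡ 0 at y ∈ ∅; g ≡ 0 at y ∈ ∅; common: ∅.
  x = 7: f ≡ 0 at y ∈ ∅; g ≡ 0 at y ∈ ∅; common: ∅.
  x = 8: f ≡ 0 at y ∈ ∅; g ≡ 0 at y ∈ ∅; common: ∅.
  x = 9: f ≡ 0 at y ∈ ∅; g ≡ 0 at y ∈ ∅; common: ∅.
  x = 10: f ≡ 0 at y ∈ ∅; g ≡ 0 at y ∈ ∅; common: ∅.
Collecting: common zeros = ∅, so the count is 0.
Comparison with the Bézout bound: 0 ≤ 1 = deg(f)·deg(g), as expected for curves with no common component (the affine F_11-count falls short of the bound because intersections may lie at infinity, over extension fields, or carry multiplicity).


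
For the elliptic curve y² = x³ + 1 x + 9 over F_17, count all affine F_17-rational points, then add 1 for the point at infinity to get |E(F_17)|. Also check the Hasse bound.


Affine points = {(0, 3), (0, 14), (2, 6), (2, 11), (4, 3), (4, 14), (7, 6), (7, 11), (8, 6), (8, 11), (9, 4), (9, 13), (10, 4), (10, 13), (11, 5), (11, 12), (12, 7), (12, 10), (13, 3), (13, 14), (14, 8), (14, 9), (15, 4), (15, 13)}; affine count = 24; |E(F_17)| = 25.

Discriminant check: Δ ∝ 4a³ + 27b² = 4·1³ + 27·9² = 4·1 + 27·81 ≡ 15 (mod 17). Nonzero ⇒ E is nonsingular.
For each x ∈ F_17, compute rhs = x³ + 1·x + 9 mod 17, then count y ∈ F_17 with y² ≡ rhs.
  x = 0: rhs = 9, matching y values: 3, 14 (2 points).
  x = 1: rhs = 11, matching y values: none (0 points).
  x = 2: rhs = 2, matching y values: 6, 11 (2 points).
  x = 3: rhs = 5, matching y values: none (0 points).
  x = 4: rhs = 9, matching y values: 3, 14 (2 points).
  x = 5: rhs = 3, matching y values: none (0 points).
  x = 6: rhs = 10, matching y values: none (0 points).
  x = 7: rhs = 2, matching y values: 6, 11 (2 points).
  x = 8: rhs = 2, matching y values: 6, 11 (2 points).
  x = 9: rhs = 16, matching y values: 4, 13 (2 points).
  x = 10: rhs = 16, matching y values: 4, 13 (2 points).
  x = 11: rhs = 8, matching y values: 5, 12 (2 points).
  x = 12: rhs = 15, matching y values: 7, 10 (2 points).
  x = 13: rhs = 9, matching y values: 3, 14 (2 points).
  x = 14: rhs = 13, matching y values: 8, 9 (2 points).
  x = 15: rhs = 16, matching y values: 4, 13 (2 points).
  x = 16: rhs = 7, matching y values: none (0 points).
Total affine count: 24.
Full point count |E(F_17)| = 24 + 1 = 25.
Hasse bound: |25 − (17+1)| = |7| = 7 ≤ 2√17 ≈ 8.2462 ✓.


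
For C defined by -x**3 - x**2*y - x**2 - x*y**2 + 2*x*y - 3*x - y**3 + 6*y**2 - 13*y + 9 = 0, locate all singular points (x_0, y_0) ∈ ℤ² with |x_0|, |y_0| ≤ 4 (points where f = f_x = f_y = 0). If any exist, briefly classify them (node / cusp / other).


Singular points: {(-1, 2)}; classification: cusp.

Compute partial derivatives:
  f_x = -3*x**2 - 2*x*y - 2*x - y**2 + 2*y - 3.
  f_y = -x**2 - 2*x*y + 2*x - 3*y**2 + 12*y - 13.
Scan x_0 ∈ {−4, ..., 4}. For each x_0, f_y(x_0, y) is a polynomial in y; find its integer roots y ∈ {−4, ..., 4}, then test f_x and f at those candidates.
  x = -4: f_y(-4, y) = -3*y**2 + 20*y - 37; no integer root y with |y| ≤ 4.
  x = -3: f_y(-3, y) = -3*y**2 + 18*y - 28; no integer root y with |y| ≤ 4.
  x = -2: f_y(-2, y) = -3*y**2 + 16*y - 21; vanishes at y ∈ {3}. (-2, 3): f_x = -2 ≠ 0.
  x = -1: f_y(-1, y) = -3*y**2 + 14*y - 16; vanishes at y ∈ {2}. (-1, 2): f_x = 0, f = 0 — SINGULAR.
  x = 0: f_y(0, y) = -3*y**2 + 12*y - 13; no integer root y with |y| ≤ 4.
  x = 1: f_y(1, y) = -3*y**2 + 10*y - 12; no integer root y with |y| ≤ 4.
  x = 2: f_y(2, y) = -3*y**2 + 8*y - 13; no integer root y with |y| ≤ 4.
  x = 3: f_y(3, y) = -3*y**2 + 6*y - 16; no integer root y with |y| ≤ 4.
  x = 4: f_y(4, y) = -3*y**2 + 4*y - 21; no integer root y with |y| ≤ 4.
Only singular point on the grid: (-1, 2).
Classify: substitute x = -1 + u, y = 2 + v and expand: f = -u**3 - u**2*v - u*v**2 - v**3 + v**2.
No constant or linear terms (consistent with a singular point). Quadratic part: v**2. Cubic part: -u**3 - u**2*v - u*v**2 - v**3.
The quadratic part v**2 is a perfect square, so there is a single (double) tangent line v = 0, i.e. y = 2. Restricting the cubic part to that line (v = 0) leaves -u**3 ≠ 0, so f is not divisible by v and the branch is v² ≈ u**3 to lowest order — this is a cusp.
Classification: cusp.


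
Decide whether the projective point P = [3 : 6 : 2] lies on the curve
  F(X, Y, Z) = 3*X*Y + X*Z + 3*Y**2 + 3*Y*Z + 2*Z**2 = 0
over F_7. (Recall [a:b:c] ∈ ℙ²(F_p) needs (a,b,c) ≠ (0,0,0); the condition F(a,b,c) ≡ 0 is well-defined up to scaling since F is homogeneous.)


F(3,6,2) ≡ 2 (mod 7); P is NOT on the curve.

Evaluate F(3, 6, 2) term-by-term (mod 7).
  3*X*Y ↦ 3·3·6·1 = 54
  X*Z ↦ 1·3·1·2 = 6
  3*Y**2 ↦ 3·1·36·1 = 108
  3*Y*Z ↦ 3·1·6·2 = 36
  2*Z**2 ↦ 2·1·1·4 = 8
Sum: F(3, 6, 2) = (54) + (6) + (108) + (36) + (8) = 212.
Reducing mod 7: 212 ≡ 2 (mod 7).
Since F(a, b, c) ≡ 2 ≠ 0 (mod 7), P does NOT lie on the curve.


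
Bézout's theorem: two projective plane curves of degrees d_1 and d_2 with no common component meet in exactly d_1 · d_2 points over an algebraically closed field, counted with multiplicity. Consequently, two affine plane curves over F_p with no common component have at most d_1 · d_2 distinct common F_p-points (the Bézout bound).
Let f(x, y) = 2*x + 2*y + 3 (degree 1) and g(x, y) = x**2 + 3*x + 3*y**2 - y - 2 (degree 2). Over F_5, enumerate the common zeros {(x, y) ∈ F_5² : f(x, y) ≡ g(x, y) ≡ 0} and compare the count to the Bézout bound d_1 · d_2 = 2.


Common zeros: {(0, 1), (3, 3)}; count = 2; Bézout bound = 2.

deg(f) = 1, deg(g) = 2, so Bézout bound = 2.
Scan x ∈ F_5. For each x, list the y ∈ F_5 with f(x, y) ≡ 0 and those with g(x, y) ≡ 0 (mod 5); the common zeros in that column are the intersection.
  x = 0: f ≡ 0 at y ∈ {1}; g ≡ 0 at y ∈ {1}; common: {1}.
  x = 1: f ≡ 0 at y ∈ {0}; g ≡ 0 at y ∈ ∅; common: ∅.
  x = 2: f ≡ 0 at y ∈ {4}; g ≡ 0 at y ∈ {1}; common: ∅.
  x = 3: f ≡ 0 at y ∈ {3}; g ≡ 0 at y ∈ {3, 4}; common: {3}.
  x = 4: f ≡ 0 at y ∈ {2}; g ≡ 0 at y ∈ {3, 4}; common: ∅.
Collecting: common zeros = {(0, 1), (3, 3)}, so the count is 2.
Comparison with the Bézout bound: 2 ≤ 2 = deg(f)·deg(g), as expected for curves with no common component (the bound is attained).


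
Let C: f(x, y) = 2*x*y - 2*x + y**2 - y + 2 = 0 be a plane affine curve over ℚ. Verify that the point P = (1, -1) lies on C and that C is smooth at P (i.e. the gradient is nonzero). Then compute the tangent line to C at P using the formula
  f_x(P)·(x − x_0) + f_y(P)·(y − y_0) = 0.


Tangent line at P: -4*x - y + 3 = 0.

Step 1: f(1, -1) = 0, so P lies on C.
Step 2: partial derivatives
  f_x(x, y) = 2*y - 2, f_y(x, y) = 2*x + 2*y - 1.
  f_x(P) = -4, f_y(P) = -1 (gradient nonzero, so P is smooth).
Step 3: tangent line at P: -4·(x − 1) + -1·(y − -1) = 0.
Expanding: -4*x - y + 3 = 0.


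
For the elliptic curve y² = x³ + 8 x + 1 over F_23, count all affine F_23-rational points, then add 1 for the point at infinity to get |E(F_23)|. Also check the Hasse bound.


Affine points = {(0, 1), (0, 22), (2, 5), (2, 18), (3, 11), (3, 12), (6, 9), (6, 14), (7, 3), (7, 20), (8, 5), (8, 18), (10, 0), (12, 10), (12, 13), (13, 5), (13, 18), (15, 0), (16, 4), (16, 19), (17, 6), (17, 17), (21, 0)}; affine count = 23; |E(F_23)| = 24.

Discriminant check: Δ ∝ 4a³ + 27b² = 4·8³ + 27·1² = 4·512 + 27·1 ≡ 5 (mod 23). Nonzero ⇒ E is nonsingular.
For each x ∈ F_23, compute rhs = x³ + 8·x + 1 mod 23, then count y ∈ F_23 with y² ≡ rhs.
  x = 0: rhs = 1, matching y values: 1, 22 (2 points).
  x = 1: rhs = 10, matching y values: none (0 points).
  x = 2: rhs = 2, matching y values: 5, 18 (2 points).
  x = 3: rhs = 6, matching y values: 11, 12 (2 points).
  x = 4: rhs = 5, matching y values: none (0 points).
  x = 5: rhs = 5, matching y values: none (0 points).
  x = 6: rhs = 12, matching y values: 9, 14 (2 points).
  x = 7: rhs = 9, matching y values: 3, 20 (2 points).
  x = 8: rhs = 2, matching y values: 5, 18 (2 points).
  x = 9: rhs = 20, matching y values: none (0 points).
  x = 10: rhs = 0, matching y values: 0 (1 points).
  x = 11: rhs = 17, matching y values: none (0 points).
  x = 12: rhs = 8, matching y values: 10, 13 (2 points).
  x = 13: rhs = 2, matching y values: 5, 18 (2 points).
  x = 14: rhs = 5, matching y values: none (0 points).
  x = 15: rhs = 0, matching y values: 0 (1 points).
  x = 16: rhs = 16, matching y values: 4, 19 (2 points).
  x = 17: rhs = 13, matching y values: 6, 17 (2 points).
  x = 18: rhs = 20, matching y values: none (0 points).
  x = 19: rhs = 20, matching y values: none (0 points).
  x = 20: rhs = 19, matching y values: none (0 points).
  x = 21: rhs = 0, matching y values: 0 (1 points).
  x = 22: rhs = 15, matching y values: none (0 points).
Total affine count: 23.
Full point count |E(F_23)| = 23 + 1 = 24.
Hasse bound: |24 − (23+1)| = |0| = 0 ≤ 2√23 ≈ 9.5917 ✓.


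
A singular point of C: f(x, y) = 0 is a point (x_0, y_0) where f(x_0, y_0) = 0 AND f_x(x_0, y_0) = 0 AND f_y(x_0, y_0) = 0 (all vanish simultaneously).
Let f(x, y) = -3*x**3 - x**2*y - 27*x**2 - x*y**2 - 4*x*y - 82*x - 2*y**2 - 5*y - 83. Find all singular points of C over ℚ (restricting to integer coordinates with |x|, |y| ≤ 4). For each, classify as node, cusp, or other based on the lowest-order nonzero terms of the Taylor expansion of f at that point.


Singular points: {(-3, 1)}; classification: node.

Compute partial derivatives:
  f_x = -9*x**2 - 2*x*y - 54*x - y**2 - 4*y - 82.
  f_y = -x**2 - 2*x*y - 4*x - 4*y - 5.
Scan x_0 ∈ {−4, ..., 4}. For each x_0, f_y(x_0, y) is a polynomial in y; find its integer roots y ∈ {−4, ..., 4}, then test f_x and f at those candidates.
  x = -4: f_y(-4, y) = 4*y - 5; no integer root y with |y| ≤ 4.
  x = -3: f_y(-3, y) = 2*y - 2; vanishes at y ∈ {1}. (-3, 1): f_x = 0, f = 0 — SINGULAR.
  x = -2: f_y(-2, y) = -1; no integer root y with |y| ≤ 4.
  x = -1: f_y(-1, y) = -2*y - 2; vanishes at y ∈ {-1}. (-1, -1): f_x = -36 ≠ 0.
  x = 0: f_y(0, y) = -4*y - 5; no integer root y with |y| ≤ 4.
  x = 1: f_y(1, y) = -6*y - 10; no integer root y with |y| ≤ 4.
  x = 2: f_y(2, y) = -8*y - 17; no integer root y with |y| ≤ 4.
  x = 3: f_y(3, y) = -10*y - 26; no integer root y with |y| ≤ 4.
  x = 4: f_y(4, y) = -12*y - 37; no integer root y with |y| ≤ 4.
Only singular point on the grid: (-3, 1).
Classify: substitute x = -3 + u, y = 1 + v and expand: f = -3*u**3 - u**2*v - u**2 - u*v**2 + v**2.
No constant or linear terms (consistent with a singular point). Quadratic part: -u**2 + v**2. Cubic part: -3*u**3 - u**2*v - u*v**2.
The quadratic part v**2 - u**2 = (v − u)(v + u) splits into two distinct linear factors, so there are two distinct tangent lines y − 1 = ±(x − -3) — this is a node (ordinary double point).
Classification: node.


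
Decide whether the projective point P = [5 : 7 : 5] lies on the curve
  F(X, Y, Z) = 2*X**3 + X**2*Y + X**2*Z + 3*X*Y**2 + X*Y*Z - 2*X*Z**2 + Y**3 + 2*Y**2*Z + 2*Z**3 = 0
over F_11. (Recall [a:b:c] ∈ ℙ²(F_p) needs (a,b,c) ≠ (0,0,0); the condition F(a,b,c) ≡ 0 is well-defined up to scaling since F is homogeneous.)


F(5,7,5) ≡ 5 (mod 11); P is NOT on the curve.

Evaluate F(5, 7, 5) term-by-term (mod 11).
  2*X**3 ↦ 2·125·1·1 = 250
  X**2*Y ↦ 1·25·7·1 = 175
  X**2*Z ↦ 1·25·1·5 = 125
  3*X*Y**2 ↦ 3·5·49·1 = 735
  X*Y*Z ↦ 1·5·7·5 = 175
  -2*X*Z**2 ↦ -2·5·1·25 = -250
  Y**3 ↦ 1·1·343·1 = 343
  2*Y**2*Z ↦ 2·1·49·5 = 490
  2*Z**3 ↦ 2·1·1·125 = 250
Sum: F(5, 7, 5) = (250) + (175) + (125) + (735) + (175) + (-250) + (343) + (490) + (250) = 2293.
Reducing mod 11: 2293 ≡ 5 (mod 11).
Since F(a, b, c) ≡ 5 ≠ 0 (mod 11), P does NOT lie on the curve.


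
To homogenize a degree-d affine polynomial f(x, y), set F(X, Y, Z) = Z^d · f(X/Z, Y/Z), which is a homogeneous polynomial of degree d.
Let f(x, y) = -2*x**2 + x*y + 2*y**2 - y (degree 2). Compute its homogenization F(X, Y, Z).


F(X, Y, Z) = -2*X**2 + X*Y + 2*Y**2 - Y*Z

deg(f) = 2.
Substitute x = X/Z, y = Y/Z into f, then multiply by Z^2.
  monomial -2·x^2·y^0 ↦ -2·X^2·Y^0·Z^0.
  monomial 1·x^1·y^1 ↦ 1·X^1·Y^1·Z^0.
  monomial 2·x^0·y^2 ↦ 2·X^0·Y^2·Z^0.
  monomial -1·x^0·y^1 ↦ -1·X^0·Y^1·Z^1.
Collecting: F(X, Y, Z) = -2*X**2 + X*Y + 2*Y**2 - Y*Z.


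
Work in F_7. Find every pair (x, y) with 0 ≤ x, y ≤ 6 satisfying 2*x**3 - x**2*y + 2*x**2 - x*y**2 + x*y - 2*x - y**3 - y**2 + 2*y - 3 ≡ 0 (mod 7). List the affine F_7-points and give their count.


Affine F_7-points: {(3, 0), (3, 5), (4, 1), (4, 4), (5, 0), (6, 3), (6, 5), (6, 6)}; count = 8.

For each of the 49 pairs (x, y) ∈ F_7², evaluate f(x, y) mod 7. Record the zeros.
  x = 0: [0↦4, 1↦4, 2↦3, 3↦2, 4↦2, 5↦4, 6↦2]  zeros at y ∈ ∅
  x = 1: [0↦6, 1↦5, 2↦1, 3↦2, 4↦2, 5↦2, 6↦3]  zeros at y ∈ ∅
  x = 2: [0↦3, 1↦6, 2↦4, 3↦5, 4↦3, 5↦6, 6↦1]  zeros at y ∈ ∅
  x = 3: [0↦0, 1↦5, 2↦3, 3↦2, 4↦3, 5↦0, 6↦1]  zeros at y ∈ {0, 5}
  x = 4: [0↦2, 1↦0, 2↦3, 3↦5, 4↦0, 5↦3, 6↦1]  zeros at y ∈ {1, 4}
  x = 5: [0↦0, 1↦3, 2↦2, 3↦5, 4↦6, 5↦6, 6↦6]  zeros at y ∈ {0}
  x = 6: [0↦6, 1↦5, 2↦5, 3↦0, 4↦5, 5↦0, 6↦0]  zeros at y ∈ {3, 5, 6}
Collecting zeros: affine points = {(3, 0), (3, 5), (4, 1), (4, 4), (5, 0), (6, 3), (6, 5), (6, 6)}.
Total count |C(F_7)_aff| = 8.


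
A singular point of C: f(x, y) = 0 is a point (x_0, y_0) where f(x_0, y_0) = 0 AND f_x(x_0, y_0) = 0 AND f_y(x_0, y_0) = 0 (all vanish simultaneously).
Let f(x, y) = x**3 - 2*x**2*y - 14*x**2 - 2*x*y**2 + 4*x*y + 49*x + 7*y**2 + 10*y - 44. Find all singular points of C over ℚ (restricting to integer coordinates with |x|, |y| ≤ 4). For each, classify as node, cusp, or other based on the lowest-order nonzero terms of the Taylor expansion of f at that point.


Singular points: {(3, -2)}; classification: node.

Compute partial derivatives:
  f_x = 3*x**2 - 4*x*y - 28*x - 2*y**2 + 4*y + 49.
  f_y = -2*x**2 - 4*x*y + 4*x + 14*y + 10.
Scan x_0 ∈ {−4, ..., 4}. For each x_0, f_y(x_0, y) is a polynomial in y; find its integer roots y ∈ {−4, ..., 4}, then test f_x and f at those candidates.
  x = -4: f_y(-4, y) = 30*y - 38; no integer root y with |y| ≤ 4.
  x = -3: f_y(-3, y) = 26*y - 20; no integer root y with |y| ≤ 4.
  x = -2: f_y(-2, y) = 22*y - 6; no integer root y with |y| ≤ 4.
  x = -1: f_y(-1, y) = 18*y + 4; no integer root y with |y| ≤ 4.
  x = 0: f_y(0, y) = 14*y + 10; no integer root y with |y| ≤ 4.
  x = 1: f_y(1, y) = 10*y + 12; no integer root y with |y| ≤ 4.
  x = 2: f_y(2, y) = 6*y + 10; no integer root y with |y| ≤ 4.
  x = 3: f_y(3, y) = 2*y + 4; vanishes at y ∈ {-2}. (3, -2): f_x = 0, f = 0 — SINGULAR.
  x = 4: f_y(4, y) = -2*y - 6; vanishes at y ∈ {-3}. (4, -3): f_x = 3 ≠ 0.
Only singular point on the grid: (3, -2).
Classify: substitute x = 3 + u, y = -2 + v and expand: f = u**3 - 2*u**2*v - u**2 - 2*u*v**2 + v**2.
No constant or linear terms (consistent with a singular point). Quadratic part: -u**2 + v**2. Cubic part: u**3 - 2*u**2*v - 2*u*v**2.
The quadratic part v**2 - u**2 = (v − u)(v + u) splits into two distinct linear factors, so there are two distinct tangent lines y − -2 = ±(x − 3) — this is a node (ordinary double point).
Classification: node.


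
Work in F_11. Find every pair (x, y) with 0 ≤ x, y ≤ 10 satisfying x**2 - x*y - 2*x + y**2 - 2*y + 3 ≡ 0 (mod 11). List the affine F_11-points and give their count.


Affine F_11-points: {(0, 4), (0, 9), (1, 1), (1, 2), (2, 1), (2, 3), (3, 2), (3, 3), (4, 0), (4, 6), (6, 4), (9, 0)}; count = 12.

For each of the 121 pairs (x, y) ∈ F_11², evaluate f(x, y) mod 11. Record the zeros.
  x = 0: [0↦3, 1↦2, 2↦3, 3↦6, 4↦0, 5↦7, 6↦5, 7↦5, 8↦7, 9↦0, 10↦6]  zeros at y ∈ {4, 9}
  x = 1: [0↦2, 1↦0, 2↦0, 3↦2, 4↦6, 5↦1, 6↦9, 7↦8, 8↦9, 9↦1, 10↦6]  zeros at y ∈ {1, 2}
  x = 2: [0↦3, 1↦0, 2↦10, 3↦0, 4↦3, 5↦8, 6↦4, 7↦2, 8↦2, 9↦4, 10↦8]  zeros at y ∈ {1, 3}
  x = 3: [0↦6, 1↦2, 2↦0, 3↦0, 4↦2, 5↦6, 6↦1, 7↦9, 8↦8, 9↦9, 10↦1]  zeros at y ∈ {2, 3}
  x = 4: [0↦0, 1↦6, 2↦3, 3↦2, 4↦3, 5↦6, 6↦0, 7↦7, 8↦5, 9↦5, 10↦7]  zeros at y ∈ {0, 6}
  x = 5: [0↦7, 1↦1, 2↦8, 3↦6, 4↦6, 5↦8, 6↦1, 7↦7, 8↦4, 9↦3, 10↦4]  zeros at y ∈ ∅
  x = 6: [0↦5, 1↦9, 2↦4, 3↦1, 4↦0, 5↦1, 6↦4, 7↦9, 8↦5, 9↦3, 10↦3]  zeros at y ∈ {4}
  x = 7: [0↦5, 1↦8, 2↦2, 3↦9, 4↦7, 5↦7, 6↦9, 7↦2, 8↦8, 9↦5, 10↦4]  zeros at y ∈ ∅
  x = 8: [0↦7, 1↦9, 2↦2, 3↦8, 4↦5, 5↦4, 6↦5, 7↦8, 8↦2, 9↦9, 10↦7]  zeros at y ∈ ∅
  x = 9: [0↦0, 1↦1, 2↦4, 3↦9, 4↦5, 5↦3, 6↦3, 7↦5, 8↦9, 9↦4, 10↦1]  zeros at y ∈ {0}
  x = 10: [0↦6, 1↦6, 2↦8, 3↦1, 4↦7, 5↦4, 6↦3, 7↦4, 8↦7, 9↦1, 10↦8]  zeros at y ∈ ∅
Collecting zeros: affine points = {(0, 4), (0, 9), (1, 1), (1, 2), (2, 1), (2, 3), (3, 2), (3, 3), (4, 0), (4, 6), (6, 4), (9, 0)}.
Total count |C(F_11)_aff| = 12.


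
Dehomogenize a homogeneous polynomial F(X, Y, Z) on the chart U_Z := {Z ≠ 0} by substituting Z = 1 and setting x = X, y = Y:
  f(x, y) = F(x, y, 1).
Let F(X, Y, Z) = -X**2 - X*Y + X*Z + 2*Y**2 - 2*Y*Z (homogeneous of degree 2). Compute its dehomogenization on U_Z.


f(x, y) = -x**2 - x*y + x + 2*y**2 - 2*y

On U_Z we set Z = 1. Each monomial c·X^i·Y^j·Z^k in F becomes c·x^i·y^j·1^k = c·x^i·y^j.
Substituting Z = 1: F(X, Y, 1) = -x**2 - x*y + x + 2*y**2 - 2*y.
Note: deg(f) ≤ deg(F) = 2; strict inequality happens when F is divisible by Z (lost terms).


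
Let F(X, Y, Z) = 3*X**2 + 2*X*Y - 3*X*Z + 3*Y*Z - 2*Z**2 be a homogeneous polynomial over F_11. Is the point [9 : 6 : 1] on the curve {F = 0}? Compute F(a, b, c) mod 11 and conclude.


F(9,6,1) ≡ 10 (mod 11); P is NOT on the curve.

Evaluate F(9, 6, 1) term-by-term (mod 11).
  3*X**2 ↦ 3·81·1·1 = 243
  2*X*Y ↦ 2·9·6·1 = 108
  -3*X*Z ↦ -3·9·1·1 = -27
  3*Y*Z ↦ 3·1·6·1 = 18
  -2*Z**2 ↦ -2·1·1·1 = -2
Sum: F(9, 6, 1) = (243) + (108) + (-27) + (18) + (-2) = 340.
Reducing mod 11: 340 ≡ 10 (mod 11).
Since F(a, b, c) ≡ 10 ≠ 0 (mod 11), P does NOT lie on the curve.


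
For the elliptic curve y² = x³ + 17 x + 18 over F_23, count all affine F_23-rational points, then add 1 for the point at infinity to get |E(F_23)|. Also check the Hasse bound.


Affine points = {(0, 8), (0, 15), (1, 6), (1, 17), (3, 2), (3, 21), (4, 9), (4, 14), (9, 7), (9, 16), (11, 8), (11, 15), (12, 8), (12, 15), (16, 4), (16, 19), (19, 1), (19, 22), (20, 3), (20, 20), (22, 0)}; affine count = 21; |E(F_23)| = 22.

Discriminant check: Δ ∝ 4a³ + 27b² = 4·17³ + 27·18² = 4·4913 + 27·324 ≡ 18 (mod 23). Nonzero ⇒ E is nonsingular.
For each x ∈ F_23, compute rhs = x³ + 17·x + 18 mod 23, then count y ∈ F_23 with y² ≡ rhs.
  x = 0: rhs = 18, matching y values: 8, 15 (2 points).
  x = 1: rhs = 13, matching y values: 6, 17 (2 points).
  x = 2: rhs = 14, matching y values: none (0 points).
  x = 3: rhs = 4, matching y values: 2, 21 (2 points).
  x = 4: rhs = 12, matching y values: 9, 14 (2 points).
  x = 5: rhs = 21, matching y values: none (0 points).
  x = 6: rhs = 14, matching y values: none (0 points).
  x = 7: rhs = 20, matching y values: none (0 points).
  x = 8: rhs = 22, matching y values: none (0 points).
  x = 9: rhs = 3, matching y values: 7, 16 (2 points).
  x = 10: rhs = 15, matching y values: none (0 points).
  x = 11: rhs = 18, matching y values: 8, 15 (2 points).
  x = 12: rhs = 18, matching y values: 8, 15 (2 points).
  x = 13: rhs = 21, matching y values: none (0 points).
  x = 14: rhs = 10, matching y values: none (0 points).
  x = 15: rhs = 14, matching y values: none (0 points).
  x = 16: rhs = 16, matching y values: 4, 19 (2 points).
  x = 17: rhs = 22, matching y values: none (0 points).
  x = 18: rhs = 15, matching y values: none (0 points).
  x = 19: rhs = 1, matching y values: 1, 22 (2 points).
  x = 20: rhs = 9, matching y values: 3, 20 (2 points).
  x = 21: rhs = 22, matching y values: none (0 points).
  x = 22: rhs = 0, matching y values: 0 (1 points).
Total affine count: 21.
Full point count |E(F_23)| = 21 + 1 = 22.
Hasse bound: |22 − (23+1)| = |-2| = 2 ≤ 2√23 ≈ 9.5917 ✓.


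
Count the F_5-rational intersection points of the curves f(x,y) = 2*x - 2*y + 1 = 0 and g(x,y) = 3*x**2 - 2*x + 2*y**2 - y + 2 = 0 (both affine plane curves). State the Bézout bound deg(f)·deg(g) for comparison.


Common zeros: {(2, 0)}; count = 1; Bézout bound = 2.

deg(f) = 1, deg(g) = 2, so Bézout bound = 2.
Scan x ∈ F_5. For each x, list the y ∈ F_5 with f(x, y) ≡ 0 and those with g(x, y) ≡ 0 (mod 5); the common zeros in that column are the intersection.
  x = 0: f ≡ 0 at y ∈ {3}; g ≡ 0 at y ∈ {4}; common: ∅.
  x = 1: f ≡ 0 at y ∈ {4}; g ≡ 0 at y ∈ ∅; common: ∅.
  x = 2: f ≡ 0 at y ∈ {0}; g ≡ 0 at y ∈ {0, 3}; common: {0}.
  x = 3: f ≡ 0 at y ∈ {1}; g ≡ 0 at y ∈ ∅; common: ∅.
  x = 4: f ≡ 0 at y ∈ {2}; g ≡ 0 at y ∈ {4}; common: ∅.
Collecting: common zeros = {(2, 0)}, so the count is 1.
Comparison with the Bézout bound: 1 ≤ 2 = deg(f)·deg(g), as expected for curves with no common component (the affine F_5-count falls short of the bound because intersections may lie at infinity, over extension fields, or carry multiplicity).


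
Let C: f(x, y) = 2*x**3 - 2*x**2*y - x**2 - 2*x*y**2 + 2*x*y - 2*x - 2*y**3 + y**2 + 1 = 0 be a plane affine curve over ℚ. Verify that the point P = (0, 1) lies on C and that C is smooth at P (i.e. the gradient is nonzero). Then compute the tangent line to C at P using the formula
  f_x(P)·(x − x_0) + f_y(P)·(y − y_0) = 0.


Tangent line at P: -2*x - 4*y + 4 = 0.

Step 1: f(0, 1) = 0, so P lies on C.
Step 2: partial derivatives
  f_x(x, y) = 6*x**2 - 4*x*y - 2*x - 2*y**2 + 2*y - 2, f_y(x, y) = -2*x**2 - 4*x*y + 2*x - 6*y**2 + 2*y.
  f_x(P) = -2, f_y(P) = -4 (gradient nonzero, so P is smooth).
Step 3: tangent line at P: -2·(x − 0) + -4·(y − 1) = 0.
Expanding: -2*x - 4*y + 4 = 0.


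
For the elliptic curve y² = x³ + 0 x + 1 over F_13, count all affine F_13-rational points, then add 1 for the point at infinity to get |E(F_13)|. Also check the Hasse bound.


Affine points = {(0, 1), (0, 12), (2, 3), (2, 10), (4, 0), (5, 3), (5, 10), (6, 3), (6, 10), (10, 0), (12, 0)}; affine count = 11; |E(F_13)| = 12.

Discriminant check: Δ ∝ 4a³ + 27b² = 4·0³ + 27·1² = 4·0 + 27·1 ≡ 1 (mod 13). Nonzero ⇒ E is nonsingular.
For each x ∈ F_13, compute rhs = x³ + 0·x + 1 mod 13, then count y ∈ F_13 with y² ≡ rhs.
  x = 0: rhs = 1, matching y values: 1, 12 (2 points).
  x = 1: rhs = 2, matching y values: none (0 points).
  x = 2: rhs = 9, matching y values: 3, 10 (2 points).
  x = 3: rhs = 2, matching y values: none (0 points).
  x = 4: rhs = 0, matching y values: 0 (1 points).
  x = 5: rhs = 9, matching y values: 3, 10 (2 points).
  x = 6: rhs = 9, matching y values: 3, 10 (2 points).
  x = 7: rhs = 6, matching y values: none (0 points).
  x = 8: rhs = 6, matching y values: none (0 points).
  x = 9: rhs = 2, matching y values: none (0 points).
  x = 10: rhs = 0, matching y values: 0 (1 points).
  x = 11: rhs = 6, matching y values: none (0 points).
  x = 12: rhs = 0, matching y values: 0 (1 points).
Total affine count: 11.
Full point count |E(F_13)| = 11 + 1 = 12.
Hasse bound: |12 − (13+1)| = |-2| = 2 ≤ 2√13 ≈ 7.2111 ✓.


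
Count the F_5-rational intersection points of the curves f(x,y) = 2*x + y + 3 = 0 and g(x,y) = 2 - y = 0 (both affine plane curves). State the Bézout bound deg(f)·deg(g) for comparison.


Common zeros: {(0, 2)}; count = 1; Bézout bound = 1.

deg(f) = 1, deg(g) = 1, so Bézout bound = 1.
Scan x ∈ F_5. For each x, list the y ∈ F_5 with f(x, y) ≡ 0 and those with g(x, y) ≡ 0 (mod 5); the common zeros in that column are the intersection.
  x = 0: f ≡ 0 at y ∈ {2}; g ≡ 0 at y ∈ {2}; common: {2}.
  x = 1: f ≡ 0 at y ∈ {0}; g ≡ 0 at y ∈ {2}; common: ∅.
  x = 2: f ≡ 0 at y ∈ {3}; g ≡ 0 at y ∈ {2}; common: ∅.
  x = 3: f ≡ 0 at y ∈ {1}; g ≡ 0 at y ∈ {2}; common: ∅.
  x = 4: f ≡ 0 at y ∈ {4}; g ≡ 0 at y ∈ {2}; common: ∅.
Collecting: common zeros = {(0, 2)}, so the count is 1.
Comparison with the Bézout bound: 1 ≤ 1 = deg(f)·deg(g), as expected for curves with no common component (the bound is attained).


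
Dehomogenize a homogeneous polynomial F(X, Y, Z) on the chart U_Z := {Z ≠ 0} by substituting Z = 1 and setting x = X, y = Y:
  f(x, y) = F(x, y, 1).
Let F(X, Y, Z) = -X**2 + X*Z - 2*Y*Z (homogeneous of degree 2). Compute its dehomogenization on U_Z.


f(x, y) = -x**2 + x - 2*y

On U_Z we set Z = 1. Each monomial c·X^i·Y^j·Z^k in F becomes c·x^i·y^j·1^k = c·x^i·y^j.
Substituting Z = 1: F(X, Y, 1) = -x**2 + x - 2*y.
Note: deg(f) ≤ deg(F) = 2; strict inequality happens when F is divisible by Z (lost terms).


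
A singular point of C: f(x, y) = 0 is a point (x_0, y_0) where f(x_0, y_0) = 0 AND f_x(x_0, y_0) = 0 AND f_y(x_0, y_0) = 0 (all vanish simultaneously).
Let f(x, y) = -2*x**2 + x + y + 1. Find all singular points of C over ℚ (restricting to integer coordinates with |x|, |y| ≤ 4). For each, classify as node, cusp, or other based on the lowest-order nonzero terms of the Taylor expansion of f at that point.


No singular points in the scanned grid; C is smooth there.

Compute partial derivatives:
  f_x = 1 - 4*x.
  f_y = 1.
f_y = 1 is a nonzero constant, so f_y never vanishes: no point (x, y) can satisfy f = f_x = f_y = 0. In particular no (x, y) ∈ {−4, ..., 4}² is singular; the curve is smooth.


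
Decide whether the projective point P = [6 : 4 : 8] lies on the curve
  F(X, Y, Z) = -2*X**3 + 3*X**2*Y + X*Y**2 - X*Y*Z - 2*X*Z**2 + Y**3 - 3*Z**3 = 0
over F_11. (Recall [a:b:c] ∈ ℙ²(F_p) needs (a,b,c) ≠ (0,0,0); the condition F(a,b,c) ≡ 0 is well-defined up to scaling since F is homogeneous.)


F(6,4,8) ≡ 7 (mod 11); P is NOT on the curve.

Evaluate F(6, 4, 8) term-by-term (mod 11).
  -2*X**3 ↦ -2·216·1·1 = -432
  3*X**2*Y ↦ 3·36·4·1 = 432
  X*Y**2 ↦ 1·6·16·1 = 96
  -X*Y*Z ↦ -1·6·4·8 = -192
  -2*X*Z**2 ↦ -2·6·1·64 = -768
  Y**3 ↦ 1·1·64·1 = 64
  -3*Z**3 ↦ -3·1·1·512 = -1536
Sum: F(6, 4, 8) = (-432) + (432) + (96) + (-192) + (-768) + (64) + (-1536) = -2336.
Reducing mod 11: -2336 ≡ 7 (mod 11).
Since F(a, b, c) ≡ 7 ≠ 0 (mod 11), P does NOT lie on the curve.


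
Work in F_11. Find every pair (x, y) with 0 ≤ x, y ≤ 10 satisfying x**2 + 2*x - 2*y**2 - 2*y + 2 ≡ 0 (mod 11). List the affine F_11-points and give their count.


Affine F_11-points: {(0, 3), (0, 7), (1, 5), (4, 1), (4, 9), (5, 1), (5, 9), (8, 5), (9, 3), (9, 7), (10, 2), (10, 8)}; count = 12.

For each of the 121 pairs (x, y) ∈ F_11², evaluate f(x, y) mod 11. Record the zeros.
  x = 0: [0↦2, 1↦9, 2↦1, 3↦0, 4↦6, 5↦8, 6↦6, 7↦0, 8↦1, 9↦9, 10↦2]  zeros at y ∈ {3, 7}
  x = 1: [0↦5, 1↦1, 2↦4, 3↦3, 4↦9, 5↦0, 6↦9, 7↦3, 8↦4, 9↦1, 10↦5]  zeros at y ∈ {5}
  x = 2: [0↦10, 1↦6, 2↦9, 3↦8, 4↦3, 5↦5, 6↦3, 7↦8, 8↦9, 9↦6, 10↦10]  zeros at y ∈ ∅
  x = 3: [0↦6, 1↦2, 2↦5, 3↦4, 4↦10, 5↦1, 6↦10, 7↦4, 8↦5, 9↦2, 10↦6]  zeros at y ∈ ∅
  x = 4: [0↦4, 1↦0, 2↦3, 3↦2, 4↦8, 5↦10, 6↦8, 7↦2, 8↦3, 9↦0, 10↦4]  zeros at y ∈ {1, 9}
  x = 5: [0↦4, 1↦0, 2↦3, 3↦2, 4↦8, 5↦10, 6↦8, 7↦2, 8↦3, 9↦0, 10↦4]  zeros at y ∈ {1, 9}
  x = 6: [0↦6, 1↦2, 2↦5, 3↦4, 4↦10, 5↦1, 6↦10, 7↦4, 8↦5, 9↦2, 10↦6]  zeros at y ∈ ∅
  x = 7: [0↦10, 1↦6, 2↦9, 3↦8, 4↦3, 5↦5, 6↦3, 7↦8, 8↦9, 9↦6, 10↦10]  zeros at y ∈ ∅
  x = 8: [0↦5, 1↦1, 2↦4, 3↦3, 4↦9, 5↦0, 6↦9, 7↦3, 8↦4, 9↦1, 10↦5]  zeros at y ∈ {5}
  x = 9: [0↦2, 1↦9, 2↦1, 3↦0, 4↦6, 5↦8, 6↦6, 7↦0, 8↦1, 9↦9, 10↦2]  zeros at y ∈ {3, 7}
  x = 10: [0↦1, 1↦8, 2↦0, 3↦10, 4↦5, 5↦7, 6↦5, 7↦10, 8↦0, 9↦8, 10↦1]  zeros at y ∈ {2, 8}
Collecting zeros: affine points = {(0, 3), (0, 7), (1, 5), (4, 1), (4, 9), (5, 1), (5, 9), (8, 5), (9, 3), (9, 7), (10, 2), (10, 8)}.
Total count |C(F_11)_aff| = 12.


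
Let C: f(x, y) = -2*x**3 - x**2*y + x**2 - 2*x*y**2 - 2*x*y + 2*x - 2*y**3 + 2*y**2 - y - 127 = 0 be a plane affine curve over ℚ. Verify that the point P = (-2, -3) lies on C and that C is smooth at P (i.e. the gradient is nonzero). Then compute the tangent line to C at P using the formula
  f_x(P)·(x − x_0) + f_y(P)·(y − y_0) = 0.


Tangent line at P: -50*x - 91*y - 373 = 0.

Step 1: f(-2, -3) = 0, so P lies on C.
Step 2: partial derivatives
  f_x(x, y) = -6*x**2 - 2*x*y + 2*x - 2*y**2 - 2*y + 2, f_y(x, y) = -x**2 - 4*x*y - 2*x - 6*y**2 + 4*y - 1.
  f_x(P) = -50, f_y(P) = -91 (gradient nonzero, so P is smooth).
Step 3: tangent line at P: -50·(x − -2) + -91·(y − -3) = 0.
Expanding: -50*x - 91*y - 373 = 0.


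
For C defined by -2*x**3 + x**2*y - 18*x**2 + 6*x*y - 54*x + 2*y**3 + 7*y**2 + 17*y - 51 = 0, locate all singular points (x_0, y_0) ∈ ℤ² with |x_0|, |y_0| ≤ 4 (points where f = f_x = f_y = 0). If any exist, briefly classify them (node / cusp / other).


Singular points: {(-3, -1)}; classification: node.

Compute partial derivatives:
  f_x = -6*x**2 + 2*x*y - 36*x + 6*y - 54.
  f_y = x**2 + 6*x + 6*y**2 + 14*y + 17.
Scan x_0 ∈ {−4, ..., 4}. For each x_0, f_y(x_0, y) is a polynomial in y; find its integer roots y ∈ {−4, ..., 4}, then test f_x and f at those candidates.
  x = -4: f_y(-4, y) = 6*y**2 + 14*y + 9; no integer root y with |y| ≤ 4.
  x = -3: f_y(-3, y) = 6*y**2 + 14*y + 8; vanishes at y ∈ {-1}. (-3, -1): f_x = 0, f = 0 — SINGULAR.
  x = -2: f_y(-2, y) = 6*y**2 + 14*y + 9; no integer root y with |y| ≤ 4.
  x = -1: f_y(-1, y) = 6*y**2 + 14*y + 12; no integer root y with |y| ≤ 4.
  x = 0: f_y(0, y) = 6*y**2 + 14*y + 17; no integer root y with |y| ≤ 4.
  x = 1: f_y(1, y) = 6*y**2 + 14*y + 24; no integer root y with |y| ≤ 4.
  x = 2: f_y(2, y) = 6*y**2 + 14*y + 33; no integer root y with |y| ≤ 4.
  x = 3: f_y(3, y) = 6*y**2 + 14*y + 44; no integer root y with |y| ≤ 4.
  x = 4: f_y(4, y) = 6*y**2 + 14*y + 57; no integer root y with |y| ≤ 4.
Only singular point on the grid: (-3, -1).
Classify: substitute x = -3 + u, y = -1 + v and expand: f = -2*u**3 + u**2*v - u**2 + 2*v**3 + v**2.
No constant or linear terms (consistent with a singular point). Quadratic part: -u**2 + v**2. Cubic part: -2*u**3 + u**2*v + 2*v**3.
The quadratic part v**2 - u**2 = (v − u)(v + u) splits into two distinct linear factors, so there are two distinct tangent lines y − -1 = ±(x − -3) — this is a node (ordinary double point).
Classification: node.


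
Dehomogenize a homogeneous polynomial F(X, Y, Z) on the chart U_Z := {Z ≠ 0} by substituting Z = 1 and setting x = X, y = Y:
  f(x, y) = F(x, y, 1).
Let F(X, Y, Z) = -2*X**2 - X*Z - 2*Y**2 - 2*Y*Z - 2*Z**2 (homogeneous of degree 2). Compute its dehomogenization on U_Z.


f(x, y) = -2*x**2 - x - 2*y**2 - 2*y - 2

On U_Z we set Z = 1. Each monomial c·X^i·Y^j·Z^k in F becomes c·x^i·y^j·1^k = c·x^i·y^j.
Substituting Z = 1: F(X, Y, 1) = -2*x**2 - x - 2*y**2 - 2*y - 2.
Note: deg(f) ≤ deg(F) = 2; strict inequality happens when F is divisible by Z (lost terms).


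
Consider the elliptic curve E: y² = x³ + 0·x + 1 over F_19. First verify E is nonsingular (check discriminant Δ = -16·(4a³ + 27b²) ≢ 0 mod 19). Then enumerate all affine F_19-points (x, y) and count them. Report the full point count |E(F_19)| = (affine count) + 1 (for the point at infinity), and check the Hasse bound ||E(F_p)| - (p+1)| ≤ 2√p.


Affine points = {(0, 1), (0, 18), (2, 3), (2, 16), (3, 3), (3, 16), (8, 0), (12, 0), (14, 3), (14, 16), (18, 0)}; affine count = 11; |E(F_19)| = 12.

Discriminant check: Δ ∝ 4a³ + 27b² = 4·0³ + 27·1² = 4·0 + 27·1 ≡ 8 (mod 19). Nonzero ⇒ E is nonsingular.
For each x ∈ F_19, compute rhs = x³ + 0·x + 1 mod 19, then count y ∈ F_19 with y² ≡ rhs.
  x = 0: rhs = 1, matching y values: 1, 18 (2 points).
  x = 1: rhs = 2, matching y values: none (0 points).
  x = 2: rhs = 9, matching y values: 3, 16 (2 points).
  x = 3: rhs = 9, matching y values: 3, 16 (2 points).
  x = 4: rhs = 8, matching y values: none (0 points).
  x = 5: rhs = 12, matching y values: none (0 points).
  x = 6: rhs = 8, matching y values: none (0 points).
  x = 7: rhs = 2, matching y values: none (0 points).
  x = 8: rhs = 0, matching y values: 0 (1 points).
  x = 9: rhs = 8, matching y values: none (0 points).
  x = 10: rhs = 13, matching y values: none (0 points).
  x = 11: rhs = 2, matching y values: none (0 points).
  x = 12: rhs = 0, matching y values: 0 (1 points).
  x = 13: rhs = 13, matching y values: none (0 points).
  x = 14: rhs = 9, matching y values: 3, 16 (2 points).
  x = 15: rhs = 13, matching y values: none (0 points).
  x = 16: rhs = 12, matching y values: none (0 points).
  x = 17: rhs = 12, matching y values: none (0 points).
  x = 18: rhs = 0, matching y values: 0 (1 points).
Total affine count: 11.
Full point count |E(F_19)| = 11 + 1 = 12.
Hasse bound: |12 − (19+1)| = |-8| = 8 ≤ 2√19 ≈ 8.7178 ✓.


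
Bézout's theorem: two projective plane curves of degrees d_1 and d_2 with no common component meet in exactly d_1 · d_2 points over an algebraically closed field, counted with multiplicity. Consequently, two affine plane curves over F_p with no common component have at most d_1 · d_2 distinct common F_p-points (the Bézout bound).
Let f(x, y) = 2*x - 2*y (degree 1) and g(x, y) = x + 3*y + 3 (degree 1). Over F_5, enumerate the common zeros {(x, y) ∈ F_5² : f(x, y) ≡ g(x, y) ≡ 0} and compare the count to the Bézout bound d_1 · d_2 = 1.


Common zeros: {(3, 3)}; count = 1; Bézout bound = 1.

deg(f) = 1, deg(g) = 1, so Bézout bound = 1.
Scan x ∈ F_5. For each x, list the y ∈ F_5 with f(x, y) ≡ 0 and those with g(x, y) ≡ 0 (mod 5); the common zeros in that column are the intersection.
  x = 0: f ≡ 0 at y ∈ {0}; g ≡ 0 at y ∈ {4}; common: ∅.
  x = 1: f ≡ 0 at y ∈ {1}; g ≡ 0 at y ∈ {2}; common: ∅.
  x = 2: f ≡ 0 at y ∈ {2}; g ≡ 0 at y ∈ {0}; common: ∅.
  x = 3: f ≡ 0 at y ∈ {3}; g ≡ 0 at y ∈ {3}; common: {3}.
  x = 4: f ≡ 0 at y ∈ {4}; g ≡ 0 at y ∈ {1}; common: ∅.
Collecting: common zeros = {(3, 3)}, so the count is 1.
Comparison with the Bézout bound: 1 ≤ 1 = deg(f)·deg(g), as expected for curves with no common component (the bound is attained).
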